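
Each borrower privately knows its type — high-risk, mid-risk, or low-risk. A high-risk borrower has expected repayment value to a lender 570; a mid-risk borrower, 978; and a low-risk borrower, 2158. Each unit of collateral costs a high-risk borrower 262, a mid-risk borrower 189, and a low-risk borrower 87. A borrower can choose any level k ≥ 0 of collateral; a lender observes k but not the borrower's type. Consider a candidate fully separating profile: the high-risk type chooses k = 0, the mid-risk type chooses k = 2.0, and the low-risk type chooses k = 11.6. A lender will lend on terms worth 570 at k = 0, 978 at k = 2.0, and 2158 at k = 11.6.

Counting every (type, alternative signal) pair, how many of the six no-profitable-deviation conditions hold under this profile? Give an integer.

High-risk (own payoff 570): to k=2.0 gives 978 − 262×2.0 = 454 → no gain ✓; to k=11.6 gives 2158 − 262×11.6 = -881.2 → no gain ✓.
Low-risk (own payoff 2158 − 87×11.6 = 1148.8): to k=0 gives 570 → no gain ✓; to k=2.0 gives 978 − 87×2.0 = 804 → no gain ✓.
Mid-risk (own payoff 978 − 189×2.0 = 600): to k=0 gives 570 → no gain ✓; to k=11.6 gives 2158 − 189×11.6 = -34.4 → no gain ✓.
6 of the 6 constraints hold; this profile is a separating equilibrium.

6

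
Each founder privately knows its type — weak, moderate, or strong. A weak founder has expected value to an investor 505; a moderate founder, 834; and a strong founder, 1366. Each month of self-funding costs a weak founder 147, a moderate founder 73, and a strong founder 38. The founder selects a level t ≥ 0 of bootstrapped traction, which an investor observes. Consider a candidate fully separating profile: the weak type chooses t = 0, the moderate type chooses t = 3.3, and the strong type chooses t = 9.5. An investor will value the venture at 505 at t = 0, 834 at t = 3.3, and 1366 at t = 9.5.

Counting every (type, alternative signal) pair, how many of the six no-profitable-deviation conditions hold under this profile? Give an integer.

5

Strong (own payoff 1366 − 38×9.5 = 1005): to t=0 gives 505 → no gain ✓; to t=3.3 gives 834 − 38×3.3 = 708.6 → no gain ✓.
Weak (own payoff 505): to t=3.3 gives 834 − 147×3.3 = 348.9 → no gain ✓; to t=9.5 gives 1366 − 147×9.5 = -30.5 → no gain ✓.
Moderate (own payoff 834 − 73×3.3 = 593.1): to t=0 gives 505 → no gain ✓; to t=9.5 gives 1366 − 73×9.5 = 672.5 → profitable ✗.
5 of the 6 constraints hold; not an equilibrium.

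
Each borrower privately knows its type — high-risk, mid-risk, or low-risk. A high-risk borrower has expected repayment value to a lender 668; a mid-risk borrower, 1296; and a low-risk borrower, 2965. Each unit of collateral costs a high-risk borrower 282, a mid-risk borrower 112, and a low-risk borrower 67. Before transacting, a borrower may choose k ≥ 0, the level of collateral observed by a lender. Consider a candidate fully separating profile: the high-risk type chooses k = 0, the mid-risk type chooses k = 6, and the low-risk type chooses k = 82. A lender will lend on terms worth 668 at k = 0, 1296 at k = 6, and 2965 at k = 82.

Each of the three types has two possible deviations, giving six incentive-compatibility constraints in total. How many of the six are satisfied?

3

Low-risk (own payoff 2965 − 67×82 = -2529): to k=0 gives 668 → profitable ✗; to k=6 gives 1296 − 67×6 = 894 → profitable ✗.
High-risk (own payoff 668): to k=6 gives 1296 − 282×6 = -396 → no gain ✓; to k=82 gives 2965 − 282×82 = -20159 → no gain ✓.
Mid-risk (own payoff 1296 − 112×6 = 624): to k=0 gives 668 → profitable ✗; to k=82 gives 2965 − 112×82 = -6219 → no gain ✓.
3 of the 6 constraints hold; not an equilibrium.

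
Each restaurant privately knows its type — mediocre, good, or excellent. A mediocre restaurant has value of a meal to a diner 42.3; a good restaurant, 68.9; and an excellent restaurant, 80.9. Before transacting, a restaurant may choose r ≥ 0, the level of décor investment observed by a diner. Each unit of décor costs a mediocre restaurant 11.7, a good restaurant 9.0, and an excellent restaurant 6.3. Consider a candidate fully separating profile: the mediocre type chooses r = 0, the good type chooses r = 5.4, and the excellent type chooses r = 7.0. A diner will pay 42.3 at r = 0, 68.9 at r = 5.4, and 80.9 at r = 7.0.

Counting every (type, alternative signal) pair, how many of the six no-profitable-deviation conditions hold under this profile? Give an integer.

4

Mediocre (own payoff 42.3): to r=5.4 gives 68.9 − 11.7×5.4 = 5.72 → no gain ✓; to r=7.0 gives 80.9 − 11.7×7.0 = -1 → no gain ✓.
Excellent (own payoff 80.9 − 6.3×7.0 = 36.8): to r=0 gives 42.3 → profitable ✗; to r=5.4 gives 68.9 − 6.3×5.4 = 34.88 → no gain ✓.
Good (own payoff 68.9 − 9.0×5.4 = 20.3): to r=0 gives 42.3 → profitable ✗; to r=7.0 gives 80.9 − 9.0×7.0 = 17.9 → no gain ✓.
4 of the 6 constraints hold; not an equilibrium.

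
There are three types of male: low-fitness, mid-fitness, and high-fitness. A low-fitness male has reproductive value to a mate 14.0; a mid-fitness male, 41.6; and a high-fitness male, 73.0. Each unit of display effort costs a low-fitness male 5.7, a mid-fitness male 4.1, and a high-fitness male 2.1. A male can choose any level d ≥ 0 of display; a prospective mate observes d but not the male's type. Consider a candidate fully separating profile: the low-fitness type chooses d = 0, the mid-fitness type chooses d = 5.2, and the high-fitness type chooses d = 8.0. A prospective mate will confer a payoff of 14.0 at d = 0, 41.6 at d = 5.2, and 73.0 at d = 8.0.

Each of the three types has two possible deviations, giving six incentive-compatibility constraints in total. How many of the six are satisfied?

Mid-fitness (own payoff 41.6 − 4.1×5.2 = 20.28): to d=0 gives 14.0 → no gain ✓; to d=8.0 gives 73.0 − 4.1×8.0 = 40.2 → profitable ✗.
High-fitness (own payoff 73.0 − 2.1×8.0 = 56.2): to d=0 gives 14.0 → no gain ✓; to d=5.2 gives 41.6 − 2.1×5.2 = 30.68 → no gain ✓.
Low-fitness (own payoff 14.0): to d=5.2 gives 41.6 − 5.7×5.2 = 11.96 → no gain ✓; to d=8.0 gives 73.0 − 5.7×8.0 = 27.4 → profitable ✗.
4 of the 6 constraints hold; not an equilibrium.

4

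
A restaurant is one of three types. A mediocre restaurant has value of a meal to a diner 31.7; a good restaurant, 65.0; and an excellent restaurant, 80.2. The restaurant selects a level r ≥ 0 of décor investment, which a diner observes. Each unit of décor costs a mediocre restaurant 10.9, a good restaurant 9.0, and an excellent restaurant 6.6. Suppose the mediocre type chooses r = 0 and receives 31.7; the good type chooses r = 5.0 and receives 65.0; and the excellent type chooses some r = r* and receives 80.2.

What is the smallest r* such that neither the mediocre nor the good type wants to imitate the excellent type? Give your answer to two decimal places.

Mediocre type (on-path payoff 31.7) won't mimic when 31.7 ≥ 80.2 − 10.9·r*, i.e. r* ≥ 4.45.
Good type (on-path payoff 65.0 − 9.0×5.0 = 20) won't mimic when 20 ≥ 80.2 − 9.0·r*, i.e. r* ≥ 6.69.
Both must hold, so r* = max(4.45, 6.69) = 6.69. The good type's constraint binds.

6.69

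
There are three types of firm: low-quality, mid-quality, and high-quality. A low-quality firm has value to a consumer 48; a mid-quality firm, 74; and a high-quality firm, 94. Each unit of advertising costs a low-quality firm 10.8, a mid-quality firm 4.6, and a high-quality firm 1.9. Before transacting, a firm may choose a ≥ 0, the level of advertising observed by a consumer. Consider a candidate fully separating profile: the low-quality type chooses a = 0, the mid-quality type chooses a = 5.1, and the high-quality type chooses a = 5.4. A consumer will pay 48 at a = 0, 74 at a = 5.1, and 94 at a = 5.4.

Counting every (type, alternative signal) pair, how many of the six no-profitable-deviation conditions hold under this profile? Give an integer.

5

High-quality (own payoff 94 − 1.9×5.4 = 83.74): to a=0 gives 48 → no gain ✓; to a=5.1 gives 74 − 1.9×5.1 = 64.31 → no gain ✓.
Low-quality (own payoff 48): to a=5.1 gives 74 − 10.8×5.1 = 18.92 → no gain ✓; to a=5.4 gives 94 − 10.8×5.4 = 35.68 → no gain ✓.
Mid-quality (own payoff 74 − 4.6×5.1 = 50.54): to a=0 gives 48 → no gain ✓; to a=5.4 gives 94 − 4.6×5.4 = 69.16 → profitable ✗.
5 of the 6 constraints hold; not an equilibrium.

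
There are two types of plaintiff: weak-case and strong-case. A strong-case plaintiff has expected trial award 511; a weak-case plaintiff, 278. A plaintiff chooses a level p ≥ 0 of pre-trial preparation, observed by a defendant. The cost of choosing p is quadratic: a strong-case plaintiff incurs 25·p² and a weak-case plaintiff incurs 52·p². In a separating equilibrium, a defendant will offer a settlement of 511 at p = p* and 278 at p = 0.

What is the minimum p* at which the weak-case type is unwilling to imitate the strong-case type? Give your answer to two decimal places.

The weak-case type at p = 0 receives 278; imitating at p* yields 511 − 52·p*².
Indifference: 278 = 511 − 52·p*², so p*² = (511 − 278) / 52 ≈ 4.4808.
p* = √4.4808 ≈ 2.12.

2.12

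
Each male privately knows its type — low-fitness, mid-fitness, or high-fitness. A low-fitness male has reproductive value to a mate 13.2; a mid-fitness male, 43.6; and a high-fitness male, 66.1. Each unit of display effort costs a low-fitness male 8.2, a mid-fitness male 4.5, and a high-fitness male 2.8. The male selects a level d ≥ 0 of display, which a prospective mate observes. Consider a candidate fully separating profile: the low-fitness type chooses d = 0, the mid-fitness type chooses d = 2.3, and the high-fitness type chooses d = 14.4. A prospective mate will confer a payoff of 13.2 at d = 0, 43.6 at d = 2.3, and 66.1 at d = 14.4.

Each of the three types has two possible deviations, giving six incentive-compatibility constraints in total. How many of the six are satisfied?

Mid-fitness (own payoff 43.6 − 4.5×2.3 = 33.25): to d=0 gives 13.2 → no gain ✓; to d=14.4 gives 66.1 − 4.5×14.4 = 1.3 → no gain ✓.
Low-fitness (own payoff 13.2): to d=2.3 gives 43.6 − 8.2×2.3 = 24.74 → profitable ✗; to d=14.4 gives 66.1 − 8.2×14.4 = -51.98 → no gain ✓.
High-fitness (own payoff 66.1 − 2.8×14.4 = 25.78): to d=0 gives 13.2 → no gain ✓; to d=2.3 gives 43.6 − 2.8×2.3 = 37.16 → profitable ✗.
4 of the 6 constraints hold; not an equilibrium.

4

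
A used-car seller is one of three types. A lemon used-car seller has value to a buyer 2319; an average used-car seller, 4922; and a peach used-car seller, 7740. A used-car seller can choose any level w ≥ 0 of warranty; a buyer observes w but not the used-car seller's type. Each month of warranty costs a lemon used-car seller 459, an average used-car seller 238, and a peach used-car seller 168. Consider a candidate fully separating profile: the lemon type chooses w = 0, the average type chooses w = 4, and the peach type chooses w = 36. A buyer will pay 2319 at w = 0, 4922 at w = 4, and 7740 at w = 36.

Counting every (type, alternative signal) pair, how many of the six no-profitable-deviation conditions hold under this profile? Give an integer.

3

Average (own payoff 4922 − 238×4 = 3970): to w=0 gives 2319 → no gain ✓; to w=36 gives 7740 − 238×36 = -828 → no gain ✓.
Peach (own payoff 7740 − 168×36 = 1692): to w=0 gives 2319 → profitable ✗; to w=4 gives 4922 − 168×4 = 4250 → profitable ✗.
Lemon (own payoff 2319): to w=4 gives 4922 − 459×4 = 3086 → profitable ✗; to w=36 gives 7740 − 459×36 = -8784 → no gain ✓.
3 of the 6 constraints hold; not an equilibrium.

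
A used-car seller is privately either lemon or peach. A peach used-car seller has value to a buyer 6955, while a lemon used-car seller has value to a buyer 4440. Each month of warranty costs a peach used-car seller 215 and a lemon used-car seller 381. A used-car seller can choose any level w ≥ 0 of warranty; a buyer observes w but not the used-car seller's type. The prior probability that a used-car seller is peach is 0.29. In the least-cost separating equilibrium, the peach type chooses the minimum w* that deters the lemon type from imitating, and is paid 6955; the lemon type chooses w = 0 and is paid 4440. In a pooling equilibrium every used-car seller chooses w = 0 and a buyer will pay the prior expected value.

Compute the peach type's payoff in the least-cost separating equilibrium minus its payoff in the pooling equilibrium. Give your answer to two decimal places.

366.42

Least-cost separating signal: w* solves 4440 = 6955 − 381·w*, so w* = (6955 − 4440)/381 ≈ 6.6010.
Peach type's separating payoff: 6955 − 215 × w* = 6955 − 215 × (6955 − 4440)/381 = 6955 − 540725/381 ≈ 5535.7743.
Pooling payoff: 0.29 × 6955 + 0.71 × 4440 = 5169.35.
Difference: 5535.7743 − 5169.35 = 366.4243, i.e. 366.42 to two decimal places.
The peach type prefers to separate.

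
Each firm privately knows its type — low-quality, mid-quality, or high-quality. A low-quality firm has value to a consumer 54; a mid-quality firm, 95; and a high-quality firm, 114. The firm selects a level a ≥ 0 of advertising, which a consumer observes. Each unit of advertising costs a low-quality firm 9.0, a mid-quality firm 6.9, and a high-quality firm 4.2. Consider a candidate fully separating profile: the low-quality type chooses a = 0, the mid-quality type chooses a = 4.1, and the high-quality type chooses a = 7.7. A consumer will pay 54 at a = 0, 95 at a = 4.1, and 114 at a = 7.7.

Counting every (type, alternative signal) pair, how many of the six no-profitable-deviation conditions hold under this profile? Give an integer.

5

Low-quality (own payoff 54): to a=4.1 gives 95 − 9.0×4.1 = 58.1 → profitable ✗; to a=7.7 gives 114 − 9.0×7.7 = 44.7 → no gain ✓.
Mid-quality (own payoff 95 − 6.9×4.1 = 66.71): to a=0 gives 54 → no gain ✓; to a=7.7 gives 114 − 6.9×7.7 = 60.87 → no gain ✓.
High-quality (own payoff 114 − 4.2×7.7 = 81.66): to a=0 gives 54 → no gain ✓; to a=4.1 gives 95 − 4.2×4.1 = 77.78 → no gain ✓.
5 of the 6 constraints hold; not an equilibrium.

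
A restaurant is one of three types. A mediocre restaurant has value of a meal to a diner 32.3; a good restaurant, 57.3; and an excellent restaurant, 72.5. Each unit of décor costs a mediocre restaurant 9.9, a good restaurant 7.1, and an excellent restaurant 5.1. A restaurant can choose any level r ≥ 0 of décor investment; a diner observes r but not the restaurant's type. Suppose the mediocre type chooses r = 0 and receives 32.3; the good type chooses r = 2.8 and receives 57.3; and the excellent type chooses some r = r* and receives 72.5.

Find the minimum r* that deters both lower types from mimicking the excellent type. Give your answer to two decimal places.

4.94

Good type (on-path payoff 57.3 − 7.1×2.8 = 37.42) won't mimic when 37.42 ≥ 72.5 − 7.1·r*, i.e. r* ≥ 4.94.
Mediocre type (on-path payoff 32.3) won't mimic when 32.3 ≥ 72.5 − 9.9·r*, i.e. r* ≥ 4.06.
Both must hold, so r* = max(4.06, 4.94) = 4.94. The good type's constraint binds.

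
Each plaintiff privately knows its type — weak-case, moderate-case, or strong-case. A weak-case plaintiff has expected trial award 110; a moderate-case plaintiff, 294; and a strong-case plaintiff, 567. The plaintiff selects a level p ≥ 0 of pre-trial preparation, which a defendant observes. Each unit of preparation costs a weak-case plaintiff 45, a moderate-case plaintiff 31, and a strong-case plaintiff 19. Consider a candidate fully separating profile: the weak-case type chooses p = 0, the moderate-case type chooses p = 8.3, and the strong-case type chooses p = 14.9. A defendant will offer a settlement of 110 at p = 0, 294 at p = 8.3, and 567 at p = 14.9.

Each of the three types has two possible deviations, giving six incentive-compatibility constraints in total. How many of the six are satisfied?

Moderate-case (own payoff 294 − 31×8.3 = 36.7): to p=0 gives 110 → profitable ✗; to p=14.9 gives 567 − 31×14.9 = 105.1 → profitable ✗.
Strong-case (own payoff 567 − 19×14.9 = 283.9): to p=0 gives 110 → no gain ✓; to p=8.3 gives 294 − 19×8.3 = 136.3 → no gain ✓.
Weak-case (own payoff 110): to p=8.3 gives 294 − 45×8.3 = -79.5 → no gain ✓; to p=14.9 gives 567 − 45×14.9 = -103.5 → no gain ✓.
4 of the 6 constraints hold; not an equilibrium.

4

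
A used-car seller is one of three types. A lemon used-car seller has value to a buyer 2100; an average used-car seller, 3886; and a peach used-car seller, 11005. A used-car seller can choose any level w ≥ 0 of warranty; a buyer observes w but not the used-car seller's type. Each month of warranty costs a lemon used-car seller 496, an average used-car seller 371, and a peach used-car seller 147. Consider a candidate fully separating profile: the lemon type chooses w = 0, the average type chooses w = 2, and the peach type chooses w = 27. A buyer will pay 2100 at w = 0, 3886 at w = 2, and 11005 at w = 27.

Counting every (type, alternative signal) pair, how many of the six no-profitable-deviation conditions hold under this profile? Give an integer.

5

Average (own payoff 3886 − 371×2 = 3144): to w=0 gives 2100 → no gain ✓; to w=27 gives 11005 − 371×27 = 988 → no gain ✓.
Lemon (own payoff 2100): to w=2 gives 3886 − 496×2 = 2894 → profitable ✗; to w=27 gives 11005 − 496×27 = -2387 → no gain ✓.
Peach (own payoff 11005 − 147×27 = 7036): to w=0 gives 2100 → no gain ✓; to w=2 gives 3886 − 147×2 = 3592 → no gain ✓.
5 of the 6 constraints hold; not an equilibrium.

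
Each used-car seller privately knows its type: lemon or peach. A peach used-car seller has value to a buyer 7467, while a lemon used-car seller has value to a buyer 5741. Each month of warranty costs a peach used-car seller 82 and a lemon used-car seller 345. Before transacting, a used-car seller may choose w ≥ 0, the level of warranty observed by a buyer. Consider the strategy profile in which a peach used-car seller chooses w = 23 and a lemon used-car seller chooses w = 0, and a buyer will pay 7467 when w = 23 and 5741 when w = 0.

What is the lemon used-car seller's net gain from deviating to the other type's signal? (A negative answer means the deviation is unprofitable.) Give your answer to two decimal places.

-6209.00

Playing w = 0 the lemon used-car seller receives 5741.
Deviating to w = 23 brings payment 7467 at cost 345 × 23 = 7935, netting -468.
Gain from deviating: -468 − 5741 = -6209.00.
The gain is negative, so the lemon type's incentive-compatibility constraint is satisfied.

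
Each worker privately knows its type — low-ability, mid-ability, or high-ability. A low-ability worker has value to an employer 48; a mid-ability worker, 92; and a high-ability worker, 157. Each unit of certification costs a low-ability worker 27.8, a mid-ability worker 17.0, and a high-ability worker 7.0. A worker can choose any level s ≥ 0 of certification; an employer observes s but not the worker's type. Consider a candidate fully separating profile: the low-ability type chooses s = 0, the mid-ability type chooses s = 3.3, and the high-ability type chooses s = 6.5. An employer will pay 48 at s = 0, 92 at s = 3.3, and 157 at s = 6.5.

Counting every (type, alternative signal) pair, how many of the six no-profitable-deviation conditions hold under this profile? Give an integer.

Mid-ability (own payoff 92 − 17.0×3.3 = 35.9): to s=0 gives 48 → profitable ✗; to s=6.5 gives 157 − 17.0×6.5 = 46.5 → profitable ✗.
High-ability (own payoff 157 − 7.0×6.5 = 111.5): to s=0 gives 48 → no gain ✓; to s=3.3 gives 92 − 7.0×3.3 = 68.9 → no gain ✓.
Low-ability (own payoff 48): to s=3.3 gives 92 − 27.8×3.3 = 0.26 → no gain ✓; to s=6.5 gives 157 − 27.8×6.5 = -23.7 → no gain ✓.
4 of the 6 constraints hold; not an equilibrium.

4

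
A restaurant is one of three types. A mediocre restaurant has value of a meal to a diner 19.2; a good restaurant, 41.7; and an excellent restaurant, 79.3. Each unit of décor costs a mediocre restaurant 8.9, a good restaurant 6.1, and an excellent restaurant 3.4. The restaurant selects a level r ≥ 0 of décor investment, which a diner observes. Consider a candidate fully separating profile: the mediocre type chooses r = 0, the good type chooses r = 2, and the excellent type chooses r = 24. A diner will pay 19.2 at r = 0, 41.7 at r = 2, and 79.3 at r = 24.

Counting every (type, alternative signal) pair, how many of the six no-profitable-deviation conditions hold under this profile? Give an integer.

3

Good (own payoff 41.7 − 6.1×2 = 29.5): to r=0 gives 19.2 → no gain ✓; to r=24 gives 79.3 − 6.1×24 = -67.1 → no gain ✓.
Excellent (own payoff 79.3 − 3.4×24 = -2.3): to r=0 gives 19.2 → profitable ✗; to r=2 gives 41.7 − 3.4×2 = 34.9 → profitable ✗.
Mediocre (own payoff 19.2): to r=2 gives 41.7 − 8.9×2 = 23.9 → profitable ✗; to r=24 gives 79.3 − 8.9×24 = -134.3 → no gain ✓.
3 of the 6 constraints hold; not an equilibrium.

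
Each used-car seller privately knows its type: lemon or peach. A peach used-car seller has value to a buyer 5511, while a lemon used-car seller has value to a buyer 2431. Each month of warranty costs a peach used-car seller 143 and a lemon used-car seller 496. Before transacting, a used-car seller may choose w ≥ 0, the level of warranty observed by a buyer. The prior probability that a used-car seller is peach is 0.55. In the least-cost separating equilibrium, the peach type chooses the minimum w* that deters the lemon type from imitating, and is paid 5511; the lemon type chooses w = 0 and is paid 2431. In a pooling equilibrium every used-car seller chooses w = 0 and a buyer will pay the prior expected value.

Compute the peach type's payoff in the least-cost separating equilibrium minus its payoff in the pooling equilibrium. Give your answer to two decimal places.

498.02

Least-cost separating signal: w* solves 2431 = 5511 − 496·w*, so w* = (5511 − 2431)/496 ≈ 6.2097.
Peach type's separating payoff: 5511 − 143 × w* = 5511 − 143 × (5511 − 2431)/496 = 5511 − 440440/496 ≈ 4623.0161.
Pooling payoff: 0.55 × 5511 + 0.45 × 2431 = 4125.
Difference: 4623.0161 − 4125 = 498.0161, i.e. 498.02 to two decimal places.
The peach type prefers to separate.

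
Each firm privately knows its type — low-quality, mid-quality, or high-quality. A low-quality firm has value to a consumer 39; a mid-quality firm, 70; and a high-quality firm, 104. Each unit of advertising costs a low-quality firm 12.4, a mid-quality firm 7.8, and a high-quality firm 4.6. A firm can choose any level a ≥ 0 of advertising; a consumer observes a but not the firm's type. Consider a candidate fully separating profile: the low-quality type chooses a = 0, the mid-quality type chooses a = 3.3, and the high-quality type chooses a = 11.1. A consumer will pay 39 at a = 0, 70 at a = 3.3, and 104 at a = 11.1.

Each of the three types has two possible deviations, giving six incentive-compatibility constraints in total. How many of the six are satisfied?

High-quality (own payoff 104 − 4.6×11.1 = 52.94): to a=0 gives 39 → no gain ✓; to a=3.3 gives 70 − 4.6×3.3 = 54.82 → profitable ✗.
Low-quality (own payoff 39): to a=3.3 gives 70 − 12.4×3.3 = 29.08 → no gain ✓; to a=11.1 gives 104 − 12.4×11.1 = -33.64 → no gain ✓.
Mid-quality (own payoff 70 − 7.8×3.3 = 44.26): to a=0 gives 39 → no gain ✓; to a=11.1 gives 104 − 7.8×11.1 = 17.42 → no gain ✓.
5 of the 6 constraints hold; not an equilibrium.

5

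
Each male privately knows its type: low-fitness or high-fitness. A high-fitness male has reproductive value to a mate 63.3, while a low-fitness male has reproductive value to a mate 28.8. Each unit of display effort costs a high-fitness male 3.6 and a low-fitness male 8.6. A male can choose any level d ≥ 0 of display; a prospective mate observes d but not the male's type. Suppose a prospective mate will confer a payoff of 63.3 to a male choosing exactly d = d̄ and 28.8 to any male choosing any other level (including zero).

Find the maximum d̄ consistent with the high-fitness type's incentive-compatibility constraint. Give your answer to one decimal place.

Choosing d̄ yields the high-fitness type 63.3 − 3.6·d̄; choosing zero yields 28.8.
The high-fitness type is indifferent at 63.3 − 3.6·d̄ = 28.8, i.e. d̄ = (63.3 − 28.8) / 3.6 ≈ 9.6.
For any d̄ above 9.6 the high-fitness type would rather pool at zero, so separation collapses.

9.6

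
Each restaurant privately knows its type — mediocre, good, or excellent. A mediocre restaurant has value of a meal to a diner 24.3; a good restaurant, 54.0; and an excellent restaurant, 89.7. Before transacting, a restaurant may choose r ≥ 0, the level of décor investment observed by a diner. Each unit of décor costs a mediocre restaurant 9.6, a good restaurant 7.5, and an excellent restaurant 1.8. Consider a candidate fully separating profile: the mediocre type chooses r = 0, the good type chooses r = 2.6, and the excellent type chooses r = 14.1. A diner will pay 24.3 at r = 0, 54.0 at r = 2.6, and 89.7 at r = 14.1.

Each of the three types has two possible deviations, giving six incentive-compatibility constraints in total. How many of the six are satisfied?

5

Excellent (own payoff 89.7 − 1.8×14.1 = 64.32): to r=0 gives 24.3 → no gain ✓; to r=2.6 gives 54.0 − 1.8×2.6 = 49.32 → no gain ✓.
Good (own payoff 54.0 − 7.5×2.6 = 34.5): to r=0 gives 24.3 → no gain ✓; to r=14.1 gives 89.7 − 7.5×14.1 = -16.05 → no gain ✓.
Mediocre (own payoff 24.3): to r=2.6 gives 54.0 − 9.6×2.6 = 29.04 → profitable ✗; to r=14.1 gives 89.7 − 9.6×14.1 = -45.66 → no gain ✓.
5 of the 6 constraints hold; not an equilibrium.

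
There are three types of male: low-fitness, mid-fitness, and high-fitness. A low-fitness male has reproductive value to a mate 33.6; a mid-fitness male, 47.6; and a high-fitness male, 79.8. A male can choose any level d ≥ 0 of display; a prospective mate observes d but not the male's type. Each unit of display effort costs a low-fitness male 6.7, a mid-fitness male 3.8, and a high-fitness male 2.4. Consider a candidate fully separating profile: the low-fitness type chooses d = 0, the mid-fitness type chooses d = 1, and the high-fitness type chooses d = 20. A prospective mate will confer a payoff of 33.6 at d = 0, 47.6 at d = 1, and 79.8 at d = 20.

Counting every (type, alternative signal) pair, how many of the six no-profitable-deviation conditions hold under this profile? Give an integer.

3

Low-fitness (own payoff 33.6): to d=1 gives 47.6 − 6.7×1 = 40.9 → profitable ✗; to d=20 gives 79.8 − 6.7×20 = -54.2 → no gain ✓.
Mid-fitness (own payoff 47.6 − 3.8×1 = 43.8): to d=0 gives 33.6 → no gain ✓; to d=20 gives 79.8 − 3.8×20 = 3.8 → no gain ✓.
High-fitness (own payoff 79.8 − 2.4×20 = 31.8): to d=0 gives 33.6 → profitable ✗; to d=1 gives 47.6 − 2.4×1 = 45.2 → profitable ✗.
3 of the 6 constraints hold; not an equilibrium.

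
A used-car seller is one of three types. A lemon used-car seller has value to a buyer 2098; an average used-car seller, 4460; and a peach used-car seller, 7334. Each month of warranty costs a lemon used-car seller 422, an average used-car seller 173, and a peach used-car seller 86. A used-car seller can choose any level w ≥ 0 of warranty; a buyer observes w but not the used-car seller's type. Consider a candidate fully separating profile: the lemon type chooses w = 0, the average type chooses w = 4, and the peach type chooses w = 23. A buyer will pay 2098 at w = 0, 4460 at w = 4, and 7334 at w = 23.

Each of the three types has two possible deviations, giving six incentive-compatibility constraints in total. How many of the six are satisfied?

Average (own payoff 4460 − 173×4 = 3768): to w=0 gives 2098 → no gain ✓; to w=23 gives 7334 − 173×23 = 3355 → no gain ✓.
Peach (own payoff 7334 − 86×23 = 5356): to w=0 gives 2098 → no gain ✓; to w=4 gives 4460 − 86×4 = 4116 → no gain ✓.
Lemon (own payoff 2098): to w=4 gives 4460 − 422×4 = 2772 → profitable ✗; to w=23 gives 7334 − 422×23 = -2372 → no gain ✓.
5 of the 6 constraints hold; not an equilibrium.

5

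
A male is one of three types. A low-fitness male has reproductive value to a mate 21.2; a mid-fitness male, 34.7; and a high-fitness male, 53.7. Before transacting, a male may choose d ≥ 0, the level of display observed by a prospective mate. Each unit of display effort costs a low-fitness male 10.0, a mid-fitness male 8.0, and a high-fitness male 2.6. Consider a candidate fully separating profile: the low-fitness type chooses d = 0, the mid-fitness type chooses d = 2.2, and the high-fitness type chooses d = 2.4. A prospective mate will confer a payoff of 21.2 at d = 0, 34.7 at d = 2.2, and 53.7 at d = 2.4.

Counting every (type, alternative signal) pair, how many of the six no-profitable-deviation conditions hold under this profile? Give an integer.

Mid-fitness (own payoff 34.7 − 8.0×2.2 = 17.1): to d=0 gives 21.2 → profitable ✗; to d=2.4 gives 53.7 − 8.0×2.4 = 34.5 → profitable ✗.
Low-fitness (own payoff 21.2): to d=2.2 gives 34.7 − 10.0×2.2 = 12.7 → no gain ✓; to d=2.4 gives 53.7 − 10.0×2.4 = 29.7 → profitable ✗.
High-fitness (own payoff 53.7 − 2.6×2.4 = 47.46): to d=0 gives 21.2 → no gain ✓; to d=2.2 gives 34.7 − 2.6×2.2 = 28.98 → no gain ✓.
3 of the 6 constraints hold; not an equilibrium.

3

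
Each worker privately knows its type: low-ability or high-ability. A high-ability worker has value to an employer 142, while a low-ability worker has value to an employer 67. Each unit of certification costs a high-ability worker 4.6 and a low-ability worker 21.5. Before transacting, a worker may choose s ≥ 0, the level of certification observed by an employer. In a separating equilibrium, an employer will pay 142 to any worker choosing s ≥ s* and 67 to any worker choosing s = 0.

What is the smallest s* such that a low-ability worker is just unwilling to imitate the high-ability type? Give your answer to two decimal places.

A low-ability worker choosing s = 0 receives 67.
Imitating at s* instead would pay 142 at cost 21.5·s*, netting 142 − 21.5·s*.
Indifference: 67 = 142 − 21.5·s*, so s* = (142 − 67) / 21.5 ≈ 3.49.
This is the low-ability type's binding incentive-compatibility constraint; any s ≥ 3.49 sustains separation on that side.

3.49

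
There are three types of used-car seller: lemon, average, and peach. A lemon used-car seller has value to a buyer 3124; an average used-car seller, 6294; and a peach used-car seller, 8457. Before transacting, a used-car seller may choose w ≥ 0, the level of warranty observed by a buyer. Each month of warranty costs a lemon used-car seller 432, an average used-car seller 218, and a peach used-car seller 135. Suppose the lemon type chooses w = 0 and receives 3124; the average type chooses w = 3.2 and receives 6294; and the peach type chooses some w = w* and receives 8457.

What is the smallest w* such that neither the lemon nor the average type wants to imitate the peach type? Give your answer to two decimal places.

13.12

Average type (on-path payoff 6294 − 218×3.2 = 5596.4) won't mimic when 5596.4 ≥ 8457 − 218·w*, i.e. w* ≥ 13.12.
Lemon type (on-path payoff 3124) won't mimic when 3124 ≥ 8457 − 432·w*, i.e. w* ≥ 12.34.
Both must hold, so w* = max(12.34, 13.12) = 13.12. The average type's constraint binds.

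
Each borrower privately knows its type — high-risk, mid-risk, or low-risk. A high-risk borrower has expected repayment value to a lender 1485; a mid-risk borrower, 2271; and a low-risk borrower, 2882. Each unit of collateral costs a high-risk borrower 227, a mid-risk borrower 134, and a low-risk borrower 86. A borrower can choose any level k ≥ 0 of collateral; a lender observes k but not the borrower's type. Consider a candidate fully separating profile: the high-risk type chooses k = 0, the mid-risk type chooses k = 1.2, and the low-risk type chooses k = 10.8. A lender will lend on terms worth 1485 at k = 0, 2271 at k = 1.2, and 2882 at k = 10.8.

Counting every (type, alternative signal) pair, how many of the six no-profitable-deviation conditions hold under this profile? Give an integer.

High-risk (own payoff 1485): to k=1.2 gives 2271 − 227×1.2 = 1998.6 → profitable ✗; to k=10.8 gives 2882 − 227×10.8 = 430.4 → no gain ✓.
Mid-risk (own payoff 2271 − 134×1.2 = 2110.2): to k=0 gives 1485 → no gain ✓; to k=10.8 gives 2882 − 134×10.8 = 1434.8 → no gain ✓.
Low-risk (own payoff 2882 − 86×10.8 = 1953.2): to k=0 gives 1485 → no gain ✓; to k=1.2 gives 2271 − 86×1.2 = 2167.8 → profitable ✗.
4 of the 6 constraints hold; not an equilibrium.

4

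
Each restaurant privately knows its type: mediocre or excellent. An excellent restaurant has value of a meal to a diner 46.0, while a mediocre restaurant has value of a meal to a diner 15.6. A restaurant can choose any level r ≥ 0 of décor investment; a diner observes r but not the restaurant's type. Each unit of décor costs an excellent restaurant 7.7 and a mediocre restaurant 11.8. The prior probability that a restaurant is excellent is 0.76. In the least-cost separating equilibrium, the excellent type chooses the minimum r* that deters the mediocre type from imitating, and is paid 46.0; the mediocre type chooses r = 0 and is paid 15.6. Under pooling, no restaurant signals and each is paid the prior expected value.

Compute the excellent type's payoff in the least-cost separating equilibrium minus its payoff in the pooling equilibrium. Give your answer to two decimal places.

-12.54

Least-cost separating signal: r* solves 15.6 = 46.0 − 11.8·r*, so r* = (46.0 − 15.6)/11.8 ≈ 2.5763.
Excellent type's separating payoff: 46.0 − 7.7 × r* = 46.0 − 7.7 × (46.0 − 15.6)/11.8 = 46.0 − 234.08/11.8 ≈ 26.1627.
Pooling payoff: 0.76 × 46.0 + 0.24 × 15.6 = 38.704.
Difference: 26.1627 − 38.704 = -12.5413, i.e. -12.54 to two decimal places.
The excellent type would prefer the pooling outcome.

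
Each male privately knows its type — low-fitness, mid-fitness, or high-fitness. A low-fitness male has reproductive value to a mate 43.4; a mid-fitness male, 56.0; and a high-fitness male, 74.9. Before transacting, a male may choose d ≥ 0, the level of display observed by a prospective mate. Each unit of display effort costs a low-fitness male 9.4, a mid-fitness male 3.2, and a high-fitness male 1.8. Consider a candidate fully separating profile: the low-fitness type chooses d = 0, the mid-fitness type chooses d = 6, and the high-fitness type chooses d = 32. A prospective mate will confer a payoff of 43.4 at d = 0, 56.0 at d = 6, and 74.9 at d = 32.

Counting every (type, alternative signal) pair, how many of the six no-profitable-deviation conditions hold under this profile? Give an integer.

3

Low-fitness (own payoff 43.4): to d=6 gives 56.0 − 9.4×6 = -0.4 → no gain ✓; to d=32 gives 74.9 − 9.4×32 = -225.9 → no gain ✓.
High-fitness (own payoff 74.9 − 1.8×32 = 17.3): to d=0 gives 43.4 → profitable ✗; to d=6 gives 56.0 − 1.8×6 = 45.2 → profitable ✗.
Mid-fitness (own payoff 56.0 − 3.2×6 = 36.8): to d=0 gives 43.4 → profitable ✗; to d=32 gives 74.9 − 3.2×32 = -27.5 → no gain ✓.
3 of the 6 constraints hold; not an equilibrium.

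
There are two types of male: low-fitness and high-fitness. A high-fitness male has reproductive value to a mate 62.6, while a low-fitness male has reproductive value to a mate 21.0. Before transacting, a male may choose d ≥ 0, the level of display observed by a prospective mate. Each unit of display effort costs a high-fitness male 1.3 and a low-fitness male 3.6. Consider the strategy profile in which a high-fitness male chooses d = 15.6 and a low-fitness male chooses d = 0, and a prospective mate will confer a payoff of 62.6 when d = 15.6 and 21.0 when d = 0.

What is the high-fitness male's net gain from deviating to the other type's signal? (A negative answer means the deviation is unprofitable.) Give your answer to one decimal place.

Playing d = 15.6 the high-fitness male receives 62.6 − 1.3 × 15.6 = 42.32.
Deviating to d = 0 yields 21.0 instead.
Gain from deviating: 21.0 − 42.32 = -21.32, i.e. -21.3 to one decimal place.
The gain is negative, so the high-fitness type's incentive-compatibility constraint is satisfied.

-21.3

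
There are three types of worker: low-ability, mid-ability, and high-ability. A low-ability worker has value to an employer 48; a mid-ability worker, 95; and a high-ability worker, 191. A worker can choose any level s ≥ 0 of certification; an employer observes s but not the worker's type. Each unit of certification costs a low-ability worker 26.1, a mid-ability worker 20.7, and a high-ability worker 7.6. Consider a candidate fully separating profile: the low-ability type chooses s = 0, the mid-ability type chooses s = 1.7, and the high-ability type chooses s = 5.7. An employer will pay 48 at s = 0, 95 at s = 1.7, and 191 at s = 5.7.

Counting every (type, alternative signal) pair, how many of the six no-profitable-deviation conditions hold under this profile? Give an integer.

Mid-ability (own payoff 95 − 20.7×1.7 = 59.81): to s=0 gives 48 → no gain ✓; to s=5.7 gives 191 − 20.7×5.7 = 73.01 → profitable ✗.
Low-ability (own payoff 48): to s=1.7 gives 95 − 26.1×1.7 = 50.63 → profitable ✗; to s=5.7 gives 191 − 26.1×5.7 = 42.23 → no gain ✓.
High-ability (own payoff 191 − 7.6×5.7 = 147.68): to s=0 gives 48 → no gain ✓; to s=1.7 gives 95 − 7.6×1.7 = 82.08 → no gain ✓.
4 of the 6 constraints hold; not an equilibrium.

4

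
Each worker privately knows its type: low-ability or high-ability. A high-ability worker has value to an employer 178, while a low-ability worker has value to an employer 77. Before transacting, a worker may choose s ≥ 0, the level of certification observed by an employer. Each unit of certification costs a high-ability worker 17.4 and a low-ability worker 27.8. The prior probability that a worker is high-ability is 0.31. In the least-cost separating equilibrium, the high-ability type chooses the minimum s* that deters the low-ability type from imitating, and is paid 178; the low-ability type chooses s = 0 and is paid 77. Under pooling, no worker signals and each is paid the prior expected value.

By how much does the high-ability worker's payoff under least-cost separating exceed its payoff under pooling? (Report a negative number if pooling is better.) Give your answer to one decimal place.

Least-cost separating signal: s* solves 77 = 178 − 27.8·s*, so s* = (178 − 77)/27.8 ≈ 3.6331.
High-ability type's separating payoff: 178 − 17.4 × s* = 178 − 17.4 × (178 − 77)/27.8 = 178 − 1757.4/27.8 ≈ 114.784.
Pooling payoff: 0.31 × 178 + 0.69 × 77 = 108.31.
Difference: 114.784 − 108.31 = 6.474, i.e. 6.5 to one decimal place.
The high-ability type prefers to separate.

6.5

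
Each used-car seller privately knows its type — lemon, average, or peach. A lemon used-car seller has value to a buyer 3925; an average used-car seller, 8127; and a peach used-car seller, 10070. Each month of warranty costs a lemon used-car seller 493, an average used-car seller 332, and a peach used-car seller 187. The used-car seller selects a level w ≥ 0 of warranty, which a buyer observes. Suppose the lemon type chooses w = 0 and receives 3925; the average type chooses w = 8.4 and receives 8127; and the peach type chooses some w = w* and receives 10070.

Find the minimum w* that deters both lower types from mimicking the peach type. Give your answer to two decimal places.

Average type (on-path payoff 8127 − 332×8.4 = 5338.2) won't mimic when 5338.2 ≥ 10070 − 332·w*, i.e. w* ≥ 14.25.
Lemon type (on-path payoff 3925) won't mimic when 3925 ≥ 10070 − 493·w*, i.e. w* ≥ 12.46.
Both must hold, so w* = max(12.46, 14.25) = 14.25. The average type's constraint binds.

14.25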